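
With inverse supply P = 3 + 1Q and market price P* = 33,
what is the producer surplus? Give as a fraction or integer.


Minimum supply price (at Q=0): P_min = 3
Quantity supplied at P* = 33:
Q* = (33 - 3)/1 = 30
PS = (1/2) * Q* * (P* - P_min)
PS = (1/2) * 30 * (33 - 3)
PS = (1/2) * 30 * 30 = 450

450


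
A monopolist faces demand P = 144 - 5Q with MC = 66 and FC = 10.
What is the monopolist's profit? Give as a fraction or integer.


MR = MC: 144 - 10Q = 66
Q* = 39/5
P* = 144 - 5*39/5 = 105
Profit = (P* - MC)*Q* - FC
= (105 - 66)*39/5 - 10
= 39*39/5 - 10
= 1521/5 - 10 = 1471/5

1471/5


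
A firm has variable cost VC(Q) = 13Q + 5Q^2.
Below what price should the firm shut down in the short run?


AVC(Q) = VC(Q)/Q = 13 + 5Q
AVC is increasing in Q, so minimum AVC is at Q -> 0+.
Min AVC = 13
The firm should shut down if P < 13.

13


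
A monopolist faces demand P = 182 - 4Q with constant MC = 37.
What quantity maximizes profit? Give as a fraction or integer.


TR = P*Q = (182 - 4Q)Q = 182Q - 4Q^2
MR = dTR/dQ = 182 - 8Q
Set MR = MC:
182 - 8Q = 37
145 = 8Q
Q* = 145/8 = 145/8

145/8


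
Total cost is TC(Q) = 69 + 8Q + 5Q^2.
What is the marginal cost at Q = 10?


MC = dTC/dQ = 8 + 2*5*Q
At Q = 10:
MC = 8 + 10*10
MC = 8 + 100 = 108

108


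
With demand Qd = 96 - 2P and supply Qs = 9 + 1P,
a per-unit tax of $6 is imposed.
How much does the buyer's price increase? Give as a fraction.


With a per-unit tax, the buyer's price increase depends on relative slopes.
Supply slope: d = 1, Demand slope: b = 2
Buyer's price increase = d * tax / (b + d)
= 1 * 6 / (2 + 1)
= 6 / 3 = 2

2


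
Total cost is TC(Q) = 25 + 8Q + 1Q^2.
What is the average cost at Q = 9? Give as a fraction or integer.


TC(9) = 25 + 8*9 + 1*9^2
TC(9) = 25 + 72 + 81 = 178
AC = TC/Q = 178/9 = 178/9

178/9


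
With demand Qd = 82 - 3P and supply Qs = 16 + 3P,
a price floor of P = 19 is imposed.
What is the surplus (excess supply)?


At P = 19:
Qd = 82 - 3*19 = 25
Qs = 16 + 3*19 = 73
Surplus = Qs - Qd = 73 - 25 = 48

48


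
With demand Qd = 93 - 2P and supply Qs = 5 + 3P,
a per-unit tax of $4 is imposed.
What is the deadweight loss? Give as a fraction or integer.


Pre-tax equilibrium quantity: Q* = 289/5
Post-tax equilibrium quantity: Q_tax = 53
Reduction in quantity: Q* - Q_tax = 24/5
DWL = (1/2) * tax * (Q* - Q_tax)
DWL = (1/2) * 4 * 24/5 = 48/5

48/5


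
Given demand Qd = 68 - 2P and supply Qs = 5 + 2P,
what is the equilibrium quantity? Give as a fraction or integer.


First find equilibrium price:
68 - 2P = 5 + 2P
P* = 63/4 = 63/4
Then substitute into demand:
Q* = 68 - 2 * 63/4 = 73/2

73/2


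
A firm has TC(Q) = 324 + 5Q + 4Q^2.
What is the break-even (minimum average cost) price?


AC(Q) = 324/Q + 5 + 4Q
To minimize: dAC/dQ = -324/Q^2 + 4 = 0
Q^2 = 324/4 = 81
Q* = 9
Min AC = 324/9 + 5 + 4*9
Min AC = 36 + 5 + 36 = 77

77


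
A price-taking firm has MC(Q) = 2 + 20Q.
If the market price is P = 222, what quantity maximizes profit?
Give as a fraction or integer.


In perfect competition, profit is maximized where P = MC.
222 = 2 + 20Q
220 = 20Q
Q* = 220/20 = 11

11


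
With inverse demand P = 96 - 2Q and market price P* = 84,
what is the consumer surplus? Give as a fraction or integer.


Maximum willingness to pay (at Q=0): P_max = 96
Quantity demanded at P* = 84:
Q* = (96 - 84)/2 = 6
CS = (1/2) * Q* * (P_max - P*)
CS = (1/2) * 6 * (96 - 84)
CS = (1/2) * 6 * 12 = 36

36


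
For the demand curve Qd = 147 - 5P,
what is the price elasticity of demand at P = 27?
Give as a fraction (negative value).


dQ/dP = -5
At P = 27: Q = 147 - 5*27 = 12
E = (dQ/dP)(P/Q) = (-5)(27/12) = -45/4

-45/4


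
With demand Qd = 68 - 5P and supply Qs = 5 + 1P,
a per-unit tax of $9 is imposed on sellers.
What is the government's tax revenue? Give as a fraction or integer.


With tax on sellers, new supply: Qs' = 5 + 1(P - 9)
= 1P - 4
New equilibrium quantity:
Q_new = 8
Tax revenue = tax * Q_new = 9 * 8 = 72

72


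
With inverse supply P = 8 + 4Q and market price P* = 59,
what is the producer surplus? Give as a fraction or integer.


Minimum supply price (at Q=0): P_min = 8
Quantity supplied at P* = 59:
Q* = (59 - 8)/4 = 51/4
PS = (1/2) * Q* * (P* - P_min)
PS = (1/2) * 51/4 * (59 - 8)
PS = (1/2) * 51/4 * 51 = 2601/8

2601/8


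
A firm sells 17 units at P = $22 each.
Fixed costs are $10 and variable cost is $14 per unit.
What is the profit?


Total Revenue = P * Q = 22 * 17 = $374
Total Cost = FC + VC*Q = 10 + 14*17 = $248
Profit = TR - TC = 374 - 248 = $126

$126


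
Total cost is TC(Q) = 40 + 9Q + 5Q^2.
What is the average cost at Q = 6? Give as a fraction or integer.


TC(6) = 40 + 9*6 + 5*6^2
TC(6) = 40 + 54 + 180 = 274
AC = TC/Q = 274/6 = 137/3

137/3


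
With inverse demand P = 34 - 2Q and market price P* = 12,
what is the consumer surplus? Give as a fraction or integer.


Maximum willingness to pay (at Q=0): P_max = 34
Quantity demanded at P* = 12:
Q* = (34 - 12)/2 = 11
CS = (1/2) * Q* * (P_max - P*)
CS = (1/2) * 11 * (34 - 12)
CS = (1/2) * 11 * 22 = 121

121


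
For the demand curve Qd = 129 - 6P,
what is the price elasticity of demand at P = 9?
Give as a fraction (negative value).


dQ/dP = -6
At P = 9: Q = 129 - 6*9 = 75
E = (dQ/dP)(P/Q) = (-6)(9/75) = -18/25

-18/25


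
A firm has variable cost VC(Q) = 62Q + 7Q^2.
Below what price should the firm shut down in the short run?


AVC(Q) = VC(Q)/Q = 62 + 7Q
AVC is increasing in Q, so minimum AVC is at Q -> 0+.
Min AVC = 62
The firm should shut down if P < 62.

62


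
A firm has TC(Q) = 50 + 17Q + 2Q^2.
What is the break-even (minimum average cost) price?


AC(Q) = 50/Q + 17 + 2Q
To minimize: dAC/dQ = -50/Q^2 + 2 = 0
Q^2 = 50/2 = 25
Q* = 5
Min AC = 50/5 + 17 + 2*5
Min AC = 10 + 17 + 10 = 37

37


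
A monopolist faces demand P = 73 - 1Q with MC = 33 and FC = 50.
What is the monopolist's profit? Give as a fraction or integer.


MR = MC: 73 - 2Q = 33
Q* = 20
P* = 73 - 1*20 = 53
Profit = (P* - MC)*Q* - FC
= (53 - 33)*20 - 50
= 20*20 - 50
= 400 - 50 = 350

350


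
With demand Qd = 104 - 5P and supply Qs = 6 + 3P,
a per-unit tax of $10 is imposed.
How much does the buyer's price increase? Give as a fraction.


With a per-unit tax, the buyer's price increase depends on relative slopes.
Supply slope: d = 3, Demand slope: b = 5
Buyer's price increase = d * tax / (b + d)
= 3 * 10 / (5 + 3)
= 30 / 8 = 15/4

15/4


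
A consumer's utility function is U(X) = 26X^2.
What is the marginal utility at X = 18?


MU = dU/dX = 26*2*X^(2-1)
MU = 52*X^1
At X = 18:
MU = 52 * 18^1
MU = 52 * 18 = 936

936


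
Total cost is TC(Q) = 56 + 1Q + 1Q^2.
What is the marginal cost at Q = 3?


MC = dTC/dQ = 1 + 2*1*Q
At Q = 3:
MC = 1 + 2*3
MC = 1 + 6 = 7

7


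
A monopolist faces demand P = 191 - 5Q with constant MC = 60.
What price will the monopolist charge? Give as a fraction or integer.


MR = 191 - 10Q
Set MR = MC: 191 - 10Q = 60
Q* = 131/10
Substitute into demand:
P* = 191 - 5*131/10 = 251/2

251/2


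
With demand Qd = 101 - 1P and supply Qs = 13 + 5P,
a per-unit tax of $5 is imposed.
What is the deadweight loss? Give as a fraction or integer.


Pre-tax equilibrium quantity: Q* = 259/3
Post-tax equilibrium quantity: Q_tax = 493/6
Reduction in quantity: Q* - Q_tax = 25/6
DWL = (1/2) * tax * (Q* - Q_tax)
DWL = (1/2) * 5 * 25/6 = 125/12

125/12


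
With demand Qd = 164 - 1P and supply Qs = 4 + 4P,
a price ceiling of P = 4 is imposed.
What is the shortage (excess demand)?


At P = 4:
Qd = 164 - 1*4 = 160
Qs = 4 + 4*4 = 20
Shortage = Qd - Qs = 160 - 20 = 140

140


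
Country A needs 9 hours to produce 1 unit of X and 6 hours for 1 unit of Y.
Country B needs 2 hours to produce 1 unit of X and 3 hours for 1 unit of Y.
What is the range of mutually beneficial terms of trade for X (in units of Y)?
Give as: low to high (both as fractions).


Opportunity cost of X for Country A = hours_X / hours_Y = 9/6 = 3/2 units of Y
Opportunity cost of X for Country B = hours_X / hours_Y = 2/3 = 2/3 units of Y
Terms of trade must be between the two opportunity costs.
Range: 2/3 to 3/2

2/3 to 3/2


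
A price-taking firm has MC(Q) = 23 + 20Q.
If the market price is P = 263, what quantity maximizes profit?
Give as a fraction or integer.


In perfect competition, profit is maximized where P = MC.
263 = 23 + 20Q
240 = 20Q
Q* = 240/20 = 12

12


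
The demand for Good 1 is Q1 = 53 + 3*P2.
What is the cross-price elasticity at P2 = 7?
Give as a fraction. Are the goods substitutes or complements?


dQ1/dP2 = 3
At P2 = 7: Q1 = 53 + 3*7 = 74
Exy = (dQ1/dP2)(P2/Q1) = 3 * 7 / 74 = 21/74
Since Exy > 0, the goods are substitutes.

21/74 (substitutes)


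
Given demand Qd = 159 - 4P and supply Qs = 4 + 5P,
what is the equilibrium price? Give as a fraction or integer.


At equilibrium, Qd = Qs.
159 - 4P = 4 + 5P
159 - 4 = 4P + 5P
155 = 9P
P* = 155/9 = 155/9

155/9


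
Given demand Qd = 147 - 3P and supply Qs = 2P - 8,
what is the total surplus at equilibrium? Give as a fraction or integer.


Find equilibrium: 147 - 3P = 2P - 8
147 + 8 = 5P
P* = 155/5 = 31
Q* = 2*31 - 8 = 54
Inverse demand: P = 49 - Q/3, so P_max = 49
Inverse supply: P = 4 + Q/2, so P_min = 4
CS = (1/2) * 54 * (49 - 31) = 486
PS = (1/2) * 54 * (31 - 4) = 729
TS = CS + PS = 486 + 729 = 1215

1215


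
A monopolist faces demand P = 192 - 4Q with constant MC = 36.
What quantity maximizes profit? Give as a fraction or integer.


TR = P*Q = (192 - 4Q)Q = 192Q - 4Q^2
MR = dTR/dQ = 192 - 8Q
Set MR = MC:
192 - 8Q = 36
156 = 8Q
Q* = 156/8 = 39/2

39/2


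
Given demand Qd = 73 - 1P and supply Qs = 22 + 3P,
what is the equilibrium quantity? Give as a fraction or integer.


First find equilibrium price:
73 - 1P = 22 + 3P
P* = 51/4 = 51/4
Then substitute into demand:
Q* = 73 - 1 * 51/4 = 241/4

241/4


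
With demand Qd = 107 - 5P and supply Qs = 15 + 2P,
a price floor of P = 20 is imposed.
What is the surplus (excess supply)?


At P = 20:
Qd = 107 - 5*20 = 7
Qs = 15 + 2*20 = 55
Surplus = Qs - Qd = 55 - 7 = 48

48


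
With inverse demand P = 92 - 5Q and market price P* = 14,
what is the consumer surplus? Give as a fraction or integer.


Maximum willingness to pay (at Q=0): P_max = 92
Quantity demanded at P* = 14:
Q* = (92 - 14)/5 = 78/5
CS = (1/2) * Q* * (P_max - P*)
CS = (1/2) * 78/5 * (92 - 14)
CS = (1/2) * 78/5 * 78 = 3042/5

3042/5


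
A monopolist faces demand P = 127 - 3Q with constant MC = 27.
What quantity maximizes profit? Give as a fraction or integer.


TR = P*Q = (127 - 3Q)Q = 127Q - 3Q^2
MR = dTR/dQ = 127 - 6Q
Set MR = MC:
127 - 6Q = 27
100 = 6Q
Q* = 100/6 = 50/3

50/3


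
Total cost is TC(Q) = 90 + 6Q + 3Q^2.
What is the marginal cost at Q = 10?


MC = dTC/dQ = 6 + 2*3*Q
At Q = 10:
MC = 6 + 6*10
MC = 6 + 60 = 66

66


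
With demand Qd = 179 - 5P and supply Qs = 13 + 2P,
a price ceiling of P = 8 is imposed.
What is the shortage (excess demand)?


At P = 8:
Qd = 179 - 5*8 = 139
Qs = 13 + 2*8 = 29
Shortage = Qd - Qs = 139 - 29 = 110

110


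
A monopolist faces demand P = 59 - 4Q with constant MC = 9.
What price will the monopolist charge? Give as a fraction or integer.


MR = 59 - 8Q
Set MR = MC: 59 - 8Q = 9
Q* = 25/4
Substitute into demand:
P* = 59 - 4*25/4 = 34

34


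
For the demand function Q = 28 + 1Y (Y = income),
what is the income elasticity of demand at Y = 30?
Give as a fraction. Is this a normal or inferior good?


dQ/dY = 1
At Y = 30: Q = 28 + 1*30 = 58
Ey = (dQ/dY)(Y/Q) = 1 * 30 / 58 = 15/29
Since Ey > 0, this is a normal good.

15/29 (normal good)


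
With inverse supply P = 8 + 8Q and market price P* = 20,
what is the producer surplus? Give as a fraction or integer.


Minimum supply price (at Q=0): P_min = 8
Quantity supplied at P* = 20:
Q* = (20 - 8)/8 = 3/2
PS = (1/2) * Q* * (P* - P_min)
PS = (1/2) * 3/2 * (20 - 8)
PS = (1/2) * 3/2 * 12 = 9

9


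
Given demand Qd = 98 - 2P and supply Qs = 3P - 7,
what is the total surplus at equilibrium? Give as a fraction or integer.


Find equilibrium: 98 - 2P = 3P - 7
98 + 7 = 5P
P* = 105/5 = 21
Q* = 3*21 - 7 = 56
Inverse demand: P = 49 - Q/2, so P_max = 49
Inverse supply: P = 7/3 + Q/3, so P_min = 7/3
CS = (1/2) * 56 * (49 - 21) = 784
PS = (1/2) * 56 * (21 - 7/3) = 1568/3
TS = CS + PS = 784 + 1568/3 = 3920/3

3920/3


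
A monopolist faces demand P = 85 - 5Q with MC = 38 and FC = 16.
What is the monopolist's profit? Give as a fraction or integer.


MR = MC: 85 - 10Q = 38
Q* = 47/10
P* = 85 - 5*47/10 = 123/2
Profit = (P* - MC)*Q* - FC
= (123/2 - 38)*47/10 - 16
= 47/2*47/10 - 16
= 2209/20 - 16 = 1889/20

1889/20


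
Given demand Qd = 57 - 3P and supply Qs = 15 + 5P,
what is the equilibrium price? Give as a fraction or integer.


At equilibrium, Qd = Qs.
57 - 3P = 15 + 5P
57 - 15 = 3P + 5P
42 = 8P
P* = 42/8 = 21/4

21/4


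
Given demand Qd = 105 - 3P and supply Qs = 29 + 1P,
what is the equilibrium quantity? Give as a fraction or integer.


First find equilibrium price:
105 - 3P = 29 + 1P
P* = 76/4 = 19
Then substitute into demand:
Q* = 105 - 3 * 19 = 48

48


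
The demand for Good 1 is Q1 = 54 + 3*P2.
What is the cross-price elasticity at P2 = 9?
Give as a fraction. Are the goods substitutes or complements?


dQ1/dP2 = 3
At P2 = 9: Q1 = 54 + 3*9 = 81
Exy = (dQ1/dP2)(P2/Q1) = 3 * 9 / 81 = 1/3
Since Exy > 0, the goods are substitutes.

1/3 (substitutes)


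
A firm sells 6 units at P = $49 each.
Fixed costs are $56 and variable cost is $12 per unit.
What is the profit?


Total Revenue = P * Q = 49 * 6 = $294
Total Cost = FC + VC*Q = 56 + 12*6 = $128
Profit = TR - TC = 294 - 128 = $166

$166


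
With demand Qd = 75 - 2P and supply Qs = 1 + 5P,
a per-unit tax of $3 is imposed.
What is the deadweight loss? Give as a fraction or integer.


Pre-tax equilibrium quantity: Q* = 377/7
Post-tax equilibrium quantity: Q_tax = 347/7
Reduction in quantity: Q* - Q_tax = 30/7
DWL = (1/2) * tax * (Q* - Q_tax)
DWL = (1/2) * 3 * 30/7 = 45/7

45/7


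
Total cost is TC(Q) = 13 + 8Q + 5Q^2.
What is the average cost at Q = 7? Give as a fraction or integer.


TC(7) = 13 + 8*7 + 5*7^2
TC(7) = 13 + 56 + 245 = 314
AC = TC/Q = 314/7 = 314/7

314/7


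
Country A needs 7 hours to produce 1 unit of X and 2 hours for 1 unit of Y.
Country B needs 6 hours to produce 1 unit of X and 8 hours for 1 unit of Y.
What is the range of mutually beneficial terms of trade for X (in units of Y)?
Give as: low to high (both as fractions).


Opportunity cost of X for Country A = hours_X / hours_Y = 7/2 = 7/2 units of Y
Opportunity cost of X for Country B = hours_X / hours_Y = 6/8 = 3/4 units of Y
Terms of trade must be between the two opportunity costs.
Range: 3/4 to 7/2

3/4 to 7/2


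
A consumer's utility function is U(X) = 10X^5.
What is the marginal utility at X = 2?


MU = dU/dX = 10*5*X^(5-1)
MU = 50*X^4
At X = 2:
MU = 50 * 2^4
MU = 50 * 16 = 800

800


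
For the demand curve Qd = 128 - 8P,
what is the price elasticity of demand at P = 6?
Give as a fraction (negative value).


dQ/dP = -8
At P = 6: Q = 128 - 8*6 = 80
E = (dQ/dP)(P/Q) = (-8)(6/80) = -3/5

-3/5


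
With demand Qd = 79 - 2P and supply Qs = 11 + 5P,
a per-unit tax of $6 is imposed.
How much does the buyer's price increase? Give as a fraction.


With a per-unit tax, the buyer's price increase depends on relative slopes.
Supply slope: d = 5, Demand slope: b = 2
Buyer's price increase = d * tax / (b + d)
= 5 * 6 / (2 + 5)
= 30 / 7 = 30/7

30/7


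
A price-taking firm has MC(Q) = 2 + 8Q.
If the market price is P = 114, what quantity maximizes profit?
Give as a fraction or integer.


In perfect competition, profit is maximized where P = MC.
114 = 2 + 8Q
112 = 8Q
Q* = 112/8 = 14

14


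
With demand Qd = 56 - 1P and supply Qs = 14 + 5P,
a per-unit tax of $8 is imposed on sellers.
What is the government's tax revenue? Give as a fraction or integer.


With tax on sellers, new supply: Qs' = 14 + 5(P - 8)
= 5P - 26
New equilibrium quantity:
Q_new = 127/3
Tax revenue = tax * Q_new = 8 * 127/3 = 1016/3

1016/3


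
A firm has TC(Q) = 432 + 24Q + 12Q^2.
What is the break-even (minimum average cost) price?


AC(Q) = 432/Q + 24 + 12Q
To minimize: dAC/dQ = -432/Q^2 + 12 = 0
Q^2 = 432/12 = 36
Q* = 6
Min AC = 432/6 + 24 + 12*6
Min AC = 72 + 24 + 72 = 168

168


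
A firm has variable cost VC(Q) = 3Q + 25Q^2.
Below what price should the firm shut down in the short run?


AVC(Q) = VC(Q)/Q = 3 + 25Q
AVC is increasing in Q, so minimum AVC is at Q -> 0+.
Min AVC = 3
The firm should shut down if P < 3.

3


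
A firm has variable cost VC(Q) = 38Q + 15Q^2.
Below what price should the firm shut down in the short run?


AVC(Q) = VC(Q)/Q = 38 + 15Q
AVC is increasing in Q, so minimum AVC is at Q -> 0+.
Min AVC = 38
The firm should shut down if P < 38.

38


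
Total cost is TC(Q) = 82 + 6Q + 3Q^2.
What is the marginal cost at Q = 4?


MC = dTC/dQ = 6 + 2*3*Q
At Q = 4:
MC = 6 + 6*4
MC = 6 + 24 = 30

30


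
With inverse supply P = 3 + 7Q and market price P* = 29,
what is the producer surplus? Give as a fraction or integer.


Minimum supply price (at Q=0): P_min = 3
Quantity supplied at P* = 29:
Q* = (29 - 3)/7 = 26/7
PS = (1/2) * Q* * (P* - P_min)
PS = (1/2) * 26/7 * (29 - 3)
PS = (1/2) * 26/7 * 26 = 338/7

338/7


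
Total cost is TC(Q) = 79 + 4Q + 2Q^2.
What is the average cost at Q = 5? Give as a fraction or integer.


TC(5) = 79 + 4*5 + 2*5^2
TC(5) = 79 + 20 + 50 = 149
AC = TC/Q = 149/5 = 149/5

149/5


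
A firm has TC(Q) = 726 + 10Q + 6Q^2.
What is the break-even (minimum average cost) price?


AC(Q) = 726/Q + 10 + 6Q
To minimize: dAC/dQ = -726/Q^2 + 6 = 0
Q^2 = 726/6 = 121
Q* = 11
Min AC = 726/11 + 10 + 6*11
Min AC = 66 + 10 + 66 = 142

142


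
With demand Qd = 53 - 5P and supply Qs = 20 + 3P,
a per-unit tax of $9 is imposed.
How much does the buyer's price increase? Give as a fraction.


With a per-unit tax, the buyer's price increase depends on relative slopes.
Supply slope: d = 3, Demand slope: b = 5
Buyer's price increase = d * tax / (b + d)
= 3 * 9 / (5 + 3)
= 27 / 8 = 27/8

27/8


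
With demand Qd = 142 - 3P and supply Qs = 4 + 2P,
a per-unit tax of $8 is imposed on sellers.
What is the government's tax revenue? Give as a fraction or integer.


With tax on sellers, new supply: Qs' = 4 + 2(P - 8)
= 2P - 12
New equilibrium quantity:
Q_new = 248/5
Tax revenue = tax * Q_new = 8 * 248/5 = 1984/5

1984/5


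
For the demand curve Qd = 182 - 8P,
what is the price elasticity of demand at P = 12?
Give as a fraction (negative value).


dQ/dP = -8
At P = 12: Q = 182 - 8*12 = 86
E = (dQ/dP)(P/Q) = (-8)(12/86) = -48/43

-48/43


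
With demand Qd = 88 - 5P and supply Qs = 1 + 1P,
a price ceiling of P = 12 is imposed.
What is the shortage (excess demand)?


At P = 12:
Qd = 88 - 5*12 = 28
Qs = 1 + 1*12 = 13
Shortage = Qd - Qs = 28 - 13 = 15

15


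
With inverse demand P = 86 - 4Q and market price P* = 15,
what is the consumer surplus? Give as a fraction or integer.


Maximum willingness to pay (at Q=0): P_max = 86
Quantity demanded at P* = 15:
Q* = (86 - 15)/4 = 71/4
CS = (1/2) * Q* * (P_max - P*)
CS = (1/2) * 71/4 * (86 - 15)
CS = (1/2) * 71/4 * 71 = 5041/8

5041/8


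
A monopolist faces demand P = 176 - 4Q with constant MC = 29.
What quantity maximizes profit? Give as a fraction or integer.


TR = P*Q = (176 - 4Q)Q = 176Q - 4Q^2
MR = dTR/dQ = 176 - 8Q
Set MR = MC:
176 - 8Q = 29
147 = 8Q
Q* = 147/8 = 147/8

147/8


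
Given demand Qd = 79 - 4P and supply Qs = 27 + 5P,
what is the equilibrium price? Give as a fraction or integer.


At equilibrium, Qd = Qs.
79 - 4P = 27 + 5P
79 - 27 = 4P + 5P
52 = 9P
P* = 52/9 = 52/9

52/9


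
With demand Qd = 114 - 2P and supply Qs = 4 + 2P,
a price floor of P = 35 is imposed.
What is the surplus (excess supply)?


At P = 35:
Qd = 114 - 2*35 = 44
Qs = 4 + 2*35 = 74
Surplus = Qs - Qd = 74 - 44 = 30

30


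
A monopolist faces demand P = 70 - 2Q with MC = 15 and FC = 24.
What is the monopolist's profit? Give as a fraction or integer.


MR = MC: 70 - 4Q = 15
Q* = 55/4
P* = 70 - 2*55/4 = 85/2
Profit = (P* - MC)*Q* - FC
= (85/2 - 15)*55/4 - 24
= 55/2*55/4 - 24
= 3025/8 - 24 = 2833/8

2833/8


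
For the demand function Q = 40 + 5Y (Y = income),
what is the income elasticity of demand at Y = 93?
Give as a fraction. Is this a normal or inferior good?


dQ/dY = 5
At Y = 93: Q = 40 + 5*93 = 505
Ey = (dQ/dY)(Y/Q) = 5 * 93 / 505 = 93/101
Since Ey > 0, this is a normal good.

93/101 (normal good)


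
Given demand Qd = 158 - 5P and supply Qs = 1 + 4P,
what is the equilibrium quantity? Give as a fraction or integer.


First find equilibrium price:
158 - 5P = 1 + 4P
P* = 157/9 = 157/9
Then substitute into demand:
Q* = 158 - 5 * 157/9 = 637/9

637/9


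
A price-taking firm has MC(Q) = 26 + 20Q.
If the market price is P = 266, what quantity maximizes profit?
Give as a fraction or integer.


In perfect competition, profit is maximized where P = MC.
266 = 26 + 20Q
240 = 20Q
Q* = 240/20 = 12

12


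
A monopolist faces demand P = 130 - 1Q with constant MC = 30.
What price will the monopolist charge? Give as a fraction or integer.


MR = 130 - 2Q
Set MR = MC: 130 - 2Q = 30
Q* = 50
Substitute into demand:
P* = 130 - 1*50 = 80

80


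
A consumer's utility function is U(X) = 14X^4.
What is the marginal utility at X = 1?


MU = dU/dX = 14*4*X^(4-1)
MU = 56*X^3
At X = 1:
MU = 56 * 1^3
MU = 56 * 1 = 56

56


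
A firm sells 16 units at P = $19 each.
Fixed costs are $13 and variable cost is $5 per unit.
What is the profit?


Total Revenue = P * Q = 19 * 16 = $304
Total Cost = FC + VC*Q = 13 + 5*16 = $93
Profit = TR - TC = 304 - 93 = $211

$211


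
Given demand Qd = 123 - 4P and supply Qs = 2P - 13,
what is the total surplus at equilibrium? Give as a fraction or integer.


Find equilibrium: 123 - 4P = 2P - 13
123 + 13 = 6P
P* = 136/6 = 68/3
Q* = 2*68/3 - 13 = 97/3
Inverse demand: P = 123/4 - Q/4, so P_max = 123/4
Inverse supply: P = 13/2 + Q/2, so P_min = 13/2
CS = (1/2) * 97/3 * (123/4 - 68/3) = 9409/72
PS = (1/2) * 97/3 * (68/3 - 13/2) = 9409/36
TS = CS + PS = 9409/72 + 9409/36 = 9409/24

9409/24


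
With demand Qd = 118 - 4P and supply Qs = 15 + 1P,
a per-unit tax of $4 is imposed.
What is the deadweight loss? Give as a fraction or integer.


Pre-tax equilibrium quantity: Q* = 178/5
Post-tax equilibrium quantity: Q_tax = 162/5
Reduction in quantity: Q* - Q_tax = 16/5
DWL = (1/2) * tax * (Q* - Q_tax)
DWL = (1/2) * 4 * 16/5 = 32/5

32/5


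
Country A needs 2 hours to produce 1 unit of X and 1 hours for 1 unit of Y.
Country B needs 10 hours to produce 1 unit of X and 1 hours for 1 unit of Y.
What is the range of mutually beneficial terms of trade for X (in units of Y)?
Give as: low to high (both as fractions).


Opportunity cost of X for Country A = hours_X / hours_Y = 2/1 = 2 units of Y
Opportunity cost of X for Country B = hours_X / hours_Y = 10/1 = 10 units of Y
Terms of trade must be between the two opportunity costs.
Range: 2 to 10

2 to 10


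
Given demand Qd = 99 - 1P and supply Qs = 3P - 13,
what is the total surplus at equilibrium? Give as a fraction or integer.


Find equilibrium: 99 - 1P = 3P - 13
99 + 13 = 4P
P* = 112/4 = 28
Q* = 3*28 - 13 = 71
Inverse demand: P = 99 - Q/1, so P_max = 99
Inverse supply: P = 13/3 + Q/3, so P_min = 13/3
CS = (1/2) * 71 * (99 - 28) = 5041/2
PS = (1/2) * 71 * (28 - 13/3) = 5041/6
TS = CS + PS = 5041/2 + 5041/6 = 10082/3

10082/3


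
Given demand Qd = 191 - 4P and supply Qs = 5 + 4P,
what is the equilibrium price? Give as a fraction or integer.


At equilibrium, Qd = Qs.
191 - 4P = 5 + 4P
191 - 5 = 4P + 4P
186 = 8P
P* = 186/8 = 93/4

93/4


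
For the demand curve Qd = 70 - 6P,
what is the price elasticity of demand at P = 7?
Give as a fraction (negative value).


dQ/dP = -6
At P = 7: Q = 70 - 6*7 = 28
E = (dQ/dP)(P/Q) = (-6)(7/28) = -3/2

-3/2


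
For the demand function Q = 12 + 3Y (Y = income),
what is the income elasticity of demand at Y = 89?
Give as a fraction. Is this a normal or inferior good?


dQ/dY = 3
At Y = 89: Q = 12 + 3*89 = 279
Ey = (dQ/dY)(Y/Q) = 3 * 89 / 279 = 89/93
Since Ey > 0, this is a normal good.

89/93 (normal good)


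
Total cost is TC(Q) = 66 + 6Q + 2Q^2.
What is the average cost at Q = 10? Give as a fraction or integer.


TC(10) = 66 + 6*10 + 2*10^2
TC(10) = 66 + 60 + 200 = 326
AC = TC/Q = 326/10 = 163/5

163/5


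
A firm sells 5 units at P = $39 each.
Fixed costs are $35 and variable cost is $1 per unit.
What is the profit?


Total Revenue = P * Q = 39 * 5 = $195
Total Cost = FC + VC*Q = 35 + 1*5 = $40
Profit = TR - TC = 195 - 40 = $155

$155


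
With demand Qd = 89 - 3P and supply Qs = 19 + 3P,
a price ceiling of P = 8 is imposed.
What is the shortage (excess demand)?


At P = 8:
Qd = 89 - 3*8 = 65
Qs = 19 + 3*8 = 43
Shortage = Qd - Qs = 65 - 43 = 22

22


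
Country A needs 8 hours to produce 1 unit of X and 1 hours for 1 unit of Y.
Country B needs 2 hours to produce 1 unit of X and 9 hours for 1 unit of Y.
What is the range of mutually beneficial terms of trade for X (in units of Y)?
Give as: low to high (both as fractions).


Opportunity cost of X for Country A = hours_X / hours_Y = 8/1 = 8 units of Y
Opportunity cost of X for Country B = hours_X / hours_Y = 2/9 = 2/9 units of Y
Terms of trade must be between the two opportunity costs.
Range: 2/9 to 8

2/9 to 8


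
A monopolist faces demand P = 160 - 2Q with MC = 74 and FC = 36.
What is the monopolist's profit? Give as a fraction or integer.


MR = MC: 160 - 4Q = 74
Q* = 43/2
P* = 160 - 2*43/2 = 117
Profit = (P* - MC)*Q* - FC
= (117 - 74)*43/2 - 36
= 43*43/2 - 36
= 1849/2 - 36 = 1777/2

1777/2


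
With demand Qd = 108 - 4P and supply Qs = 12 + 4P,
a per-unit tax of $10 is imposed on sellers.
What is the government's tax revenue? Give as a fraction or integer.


With tax on sellers, new supply: Qs' = 12 + 4(P - 10)
= 4P - 28
New equilibrium quantity:
Q_new = 40
Tax revenue = tax * Q_new = 10 * 40 = 400

400


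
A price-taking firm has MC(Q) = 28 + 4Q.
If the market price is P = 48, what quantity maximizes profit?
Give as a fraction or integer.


In perfect competition, profit is maximized where P = MC.
48 = 28 + 4Q
20 = 4Q
Q* = 20/4 = 5

5


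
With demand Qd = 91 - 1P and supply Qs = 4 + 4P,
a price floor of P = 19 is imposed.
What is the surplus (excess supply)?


At P = 19:
Qd = 91 - 1*19 = 72
Qs = 4 + 4*19 = 80
Surplus = Qs - Qd = 80 - 72 = 8

8


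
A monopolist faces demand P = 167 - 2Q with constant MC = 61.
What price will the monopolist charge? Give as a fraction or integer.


MR = 167 - 4Q
Set MR = MC: 167 - 4Q = 61
Q* = 53/2
Substitute into demand:
P* = 167 - 2*53/2 = 114

114


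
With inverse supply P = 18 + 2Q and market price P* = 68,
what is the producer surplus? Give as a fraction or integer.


Minimum supply price (at Q=0): P_min = 18
Quantity supplied at P* = 68:
Q* = (68 - 18)/2 = 25
PS = (1/2) * Q* * (P* - P_min)
PS = (1/2) * 25 * (68 - 18)
PS = (1/2) * 25 * 50 = 625

625


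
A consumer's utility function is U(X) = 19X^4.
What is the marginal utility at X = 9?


MU = dU/dX = 19*4*X^(4-1)
MU = 76*X^3
At X = 9:
MU = 76 * 9^3
MU = 76 * 729 = 55404

55404


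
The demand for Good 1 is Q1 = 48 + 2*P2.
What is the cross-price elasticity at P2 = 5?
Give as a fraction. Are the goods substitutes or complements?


dQ1/dP2 = 2
At P2 = 5: Q1 = 48 + 2*5 = 58
Exy = (dQ1/dP2)(P2/Q1) = 2 * 5 / 58 = 5/29
Since Exy > 0, the goods are substitutes.

5/29 (substitutes)


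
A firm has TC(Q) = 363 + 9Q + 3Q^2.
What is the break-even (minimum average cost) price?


AC(Q) = 363/Q + 9 + 3Q
To minimize: dAC/dQ = -363/Q^2 + 3 = 0
Q^2 = 363/3 = 121
Q* = 11
Min AC = 363/11 + 9 + 3*11
Min AC = 33 + 9 + 33 = 75

75


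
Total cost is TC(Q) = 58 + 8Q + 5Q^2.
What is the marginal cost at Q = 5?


MC = dTC/dQ = 8 + 2*5*Q
At Q = 5:
MC = 8 + 10*5
MC = 8 + 50 = 58

58


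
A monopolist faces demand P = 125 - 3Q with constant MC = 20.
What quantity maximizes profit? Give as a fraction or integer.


TR = P*Q = (125 - 3Q)Q = 125Q - 3Q^2
MR = dTR/dQ = 125 - 6Q
Set MR = MC:
125 - 6Q = 20
105 = 6Q
Q* = 105/6 = 35/2

35/2


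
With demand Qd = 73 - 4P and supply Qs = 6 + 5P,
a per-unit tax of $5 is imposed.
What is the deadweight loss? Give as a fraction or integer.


Pre-tax equilibrium quantity: Q* = 389/9
Post-tax equilibrium quantity: Q_tax = 289/9
Reduction in quantity: Q* - Q_tax = 100/9
DWL = (1/2) * tax * (Q* - Q_tax)
DWL = (1/2) * 5 * 100/9 = 250/9

250/9


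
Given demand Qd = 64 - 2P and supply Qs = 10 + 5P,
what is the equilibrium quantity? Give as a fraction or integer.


First find equilibrium price:
64 - 2P = 10 + 5P
P* = 54/7 = 54/7
Then substitute into demand:
Q* = 64 - 2 * 54/7 = 340/7

340/7


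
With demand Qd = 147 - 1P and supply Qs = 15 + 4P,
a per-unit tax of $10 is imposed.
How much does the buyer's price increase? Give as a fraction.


With a per-unit tax, the buyer's price increase depends on relative slopes.
Supply slope: d = 4, Demand slope: b = 1
Buyer's price increase = d * tax / (b + d)
= 4 * 10 / (1 + 4)
= 40 / 5 = 8

8


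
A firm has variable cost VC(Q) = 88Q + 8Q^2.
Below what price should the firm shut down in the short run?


AVC(Q) = VC(Q)/Q = 88 + 8Q
AVC is increasing in Q, so minimum AVC is at Q -> 0+.
Min AVC = 88
The firm should shut down if P < 88.

88


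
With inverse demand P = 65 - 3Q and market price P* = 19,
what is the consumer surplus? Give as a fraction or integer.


Maximum willingness to pay (at Q=0): P_max = 65
Quantity demanded at P* = 19:
Q* = (65 - 19)/3 = 46/3
CS = (1/2) * Q* * (P_max - P*)
CS = (1/2) * 46/3 * (65 - 19)
CS = (1/2) * 46/3 * 46 = 1058/3

1058/3


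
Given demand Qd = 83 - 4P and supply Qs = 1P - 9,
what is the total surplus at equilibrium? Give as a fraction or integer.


Find equilibrium: 83 - 4P = 1P - 9
83 + 9 = 5P
P* = 92/5 = 92/5
Q* = 1*92/5 - 9 = 47/5
Inverse demand: P = 83/4 - Q/4, so P_max = 83/4
Inverse supply: P = 9 + Q/1, so P_min = 9
CS = (1/2) * 47/5 * (83/4 - 92/5) = 2209/200
PS = (1/2) * 47/5 * (92/5 - 9) = 2209/50
TS = CS + PS = 2209/200 + 2209/50 = 2209/40

2209/40


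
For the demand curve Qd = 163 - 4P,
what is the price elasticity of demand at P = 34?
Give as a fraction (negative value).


dQ/dP = -4
At P = 34: Q = 163 - 4*34 = 27
E = (dQ/dP)(P/Q) = (-4)(34/27) = -136/27

-136/27


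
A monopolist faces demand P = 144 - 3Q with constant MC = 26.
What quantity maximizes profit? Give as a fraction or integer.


TR = P*Q = (144 - 3Q)Q = 144Q - 3Q^2
MR = dTR/dQ = 144 - 6Q
Set MR = MC:
144 - 6Q = 26
118 = 6Q
Q* = 118/6 = 59/3

59/3


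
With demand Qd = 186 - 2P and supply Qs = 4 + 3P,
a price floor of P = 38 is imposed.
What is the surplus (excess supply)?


At P = 38:
Qd = 186 - 2*38 = 110
Qs = 4 + 3*38 = 118
Surplus = Qs - Qd = 118 - 110 = 8

8


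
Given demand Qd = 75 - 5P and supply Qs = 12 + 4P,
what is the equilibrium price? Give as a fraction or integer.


At equilibrium, Qd = Qs.
75 - 5P = 12 + 4P
75 - 12 = 5P + 4P
63 = 9P
P* = 63/9 = 7

7


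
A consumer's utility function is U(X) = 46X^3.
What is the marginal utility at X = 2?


MU = dU/dX = 46*3*X^(3-1)
MU = 138*X^2
At X = 2:
MU = 138 * 2^2
MU = 138 * 4 = 552

552


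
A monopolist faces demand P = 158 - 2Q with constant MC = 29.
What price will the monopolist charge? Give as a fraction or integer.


MR = 158 - 4Q
Set MR = MC: 158 - 4Q = 29
Q* = 129/4
Substitute into demand:
P* = 158 - 2*129/4 = 187/2

187/2


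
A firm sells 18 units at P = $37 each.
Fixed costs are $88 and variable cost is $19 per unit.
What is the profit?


Total Revenue = P * Q = 37 * 18 = $666
Total Cost = FC + VC*Q = 88 + 19*18 = $430
Profit = TR - TC = 666 - 430 = $236

$236


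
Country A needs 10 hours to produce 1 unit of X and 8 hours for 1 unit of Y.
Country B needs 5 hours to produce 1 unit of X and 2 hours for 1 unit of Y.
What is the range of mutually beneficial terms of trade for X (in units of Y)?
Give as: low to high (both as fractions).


Opportunity cost of X for Country A = hours_X / hours_Y = 10/8 = 5/4 units of Y
Opportunity cost of X for Country B = hours_X / hours_Y = 5/2 = 5/2 units of Y
Terms of trade must be between the two opportunity costs.
Range: 5/4 to 5/2

5/4 to 5/2


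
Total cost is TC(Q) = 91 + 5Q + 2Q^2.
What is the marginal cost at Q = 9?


MC = dTC/dQ = 5 + 2*2*Q
At Q = 9:
MC = 5 + 4*9
MC = 5 + 36 = 41

41


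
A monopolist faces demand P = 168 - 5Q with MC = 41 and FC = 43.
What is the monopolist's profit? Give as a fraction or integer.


MR = MC: 168 - 10Q = 41
Q* = 127/10
P* = 168 - 5*127/10 = 209/2
Profit = (P* - MC)*Q* - FC
= (209/2 - 41)*127/10 - 43
= 127/2*127/10 - 43
= 16129/20 - 43 = 15269/20

15269/20


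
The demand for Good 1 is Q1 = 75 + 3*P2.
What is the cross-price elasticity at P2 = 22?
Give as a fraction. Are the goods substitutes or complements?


dQ1/dP2 = 3
At P2 = 22: Q1 = 75 + 3*22 = 141
Exy = (dQ1/dP2)(P2/Q1) = 3 * 22 / 141 = 22/47
Since Exy > 0, the goods are substitutes.

22/47 (substitutes)


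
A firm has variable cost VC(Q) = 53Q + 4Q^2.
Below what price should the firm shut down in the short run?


AVC(Q) = VC(Q)/Q = 53 + 4Q
AVC is increasing in Q, so minimum AVC is at Q -> 0+.
Min AVC = 53
The firm should shut down if P < 53.

53


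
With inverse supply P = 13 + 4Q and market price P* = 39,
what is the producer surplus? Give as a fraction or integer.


Minimum supply price (at Q=0): P_min = 13
Quantity supplied at P* = 39:
Q* = (39 - 13)/4 = 13/2
PS = (1/2) * Q* * (P* - P_min)
PS = (1/2) * 13/2 * (39 - 13)
PS = (1/2) * 13/2 * 26 = 169/2

169/2


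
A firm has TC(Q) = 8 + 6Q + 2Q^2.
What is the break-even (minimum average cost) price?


AC(Q) = 8/Q + 6 + 2Q
To minimize: dAC/dQ = -8/Q^2 + 2 = 0
Q^2 = 8/2 = 4
Q* = 2
Min AC = 8/2 + 6 + 2*2
Min AC = 4 + 6 + 4 = 14

14


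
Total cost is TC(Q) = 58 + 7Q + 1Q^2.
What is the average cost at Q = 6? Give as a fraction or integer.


TC(6) = 58 + 7*6 + 1*6^2
TC(6) = 58 + 42 + 36 = 136
AC = TC/Q = 136/6 = 68/3

68/3


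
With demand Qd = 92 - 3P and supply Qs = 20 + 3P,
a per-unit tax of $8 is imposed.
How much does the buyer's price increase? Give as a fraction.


With a per-unit tax, the buyer's price increase depends on relative slopes.
Supply slope: d = 3, Demand slope: b = 3
Buyer's price increase = d * tax / (b + d)
= 3 * 8 / (3 + 3)
= 24 / 6 = 4

4


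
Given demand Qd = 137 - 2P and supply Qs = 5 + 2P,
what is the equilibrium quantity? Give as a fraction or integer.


First find equilibrium price:
137 - 2P = 5 + 2P
P* = 132/4 = 33
Then substitute into demand:
Q* = 137 - 2 * 33 = 71

71


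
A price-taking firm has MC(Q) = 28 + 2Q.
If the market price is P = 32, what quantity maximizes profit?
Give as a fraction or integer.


In perfect competition, profit is maximized where P = MC.
32 = 28 + 2Q
4 = 2Q
Q* = 4/2 = 2

2


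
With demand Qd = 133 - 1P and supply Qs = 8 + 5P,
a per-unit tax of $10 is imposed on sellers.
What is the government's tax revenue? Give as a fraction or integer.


With tax on sellers, new supply: Qs' = 8 + 5(P - 10)
= 5P - 42
New equilibrium quantity:
Q_new = 623/6
Tax revenue = tax * Q_new = 10 * 623/6 = 3115/3

3115/3


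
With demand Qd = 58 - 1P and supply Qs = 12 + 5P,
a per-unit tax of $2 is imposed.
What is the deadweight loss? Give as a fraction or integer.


Pre-tax equilibrium quantity: Q* = 151/3
Post-tax equilibrium quantity: Q_tax = 146/3
Reduction in quantity: Q* - Q_tax = 5/3
DWL = (1/2) * tax * (Q* - Q_tax)
DWL = (1/2) * 2 * 5/3 = 5/3

5/3


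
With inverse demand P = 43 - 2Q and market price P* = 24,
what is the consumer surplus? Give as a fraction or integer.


Maximum willingness to pay (at Q=0): P_max = 43
Quantity demanded at P* = 24:
Q* = (43 - 24)/2 = 19/2
CS = (1/2) * Q* * (P_max - P*)
CS = (1/2) * 19/2 * (43 - 24)
CS = (1/2) * 19/2 * 19 = 361/4

361/4


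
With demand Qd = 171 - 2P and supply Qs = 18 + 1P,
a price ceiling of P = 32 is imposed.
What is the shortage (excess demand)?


At P = 32:
Qd = 171 - 2*32 = 107
Qs = 18 + 1*32 = 50
Shortage = Qd - Qs = 107 - 50 = 57

57


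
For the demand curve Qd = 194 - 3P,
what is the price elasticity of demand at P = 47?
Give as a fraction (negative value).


dQ/dP = -3
At P = 47: Q = 194 - 3*47 = 53
E = (dQ/dP)(P/Q) = (-3)(47/53) = -141/53

-141/53


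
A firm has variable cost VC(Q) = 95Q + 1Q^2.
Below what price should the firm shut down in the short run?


AVC(Q) = VC(Q)/Q = 95 + 1Q
AVC is increasing in Q, so minimum AVC is at Q -> 0+.
Min AVC = 95
The firm should shut down if P < 95.

95


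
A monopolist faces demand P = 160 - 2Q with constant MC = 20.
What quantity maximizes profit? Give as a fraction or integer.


TR = P*Q = (160 - 2Q)Q = 160Q - 2Q^2
MR = dTR/dQ = 160 - 4Q
Set MR = MC:
160 - 4Q = 20
140 = 4Q
Q* = 140/4 = 35

35


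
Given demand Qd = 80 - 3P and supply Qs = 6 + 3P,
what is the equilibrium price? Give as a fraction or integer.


At equilibrium, Qd = Qs.
80 - 3P = 6 + 3P
80 - 6 = 3P + 3P
74 = 6P
P* = 74/6 = 37/3

37/3


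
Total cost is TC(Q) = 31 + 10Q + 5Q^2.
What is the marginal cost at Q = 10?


MC = dTC/dQ = 10 + 2*5*Q
At Q = 10:
MC = 10 + 10*10
MC = 10 + 100 = 110

110


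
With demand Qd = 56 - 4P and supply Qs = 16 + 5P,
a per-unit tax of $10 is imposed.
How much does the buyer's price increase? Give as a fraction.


With a per-unit tax, the buyer's price increase depends on relative slopes.
Supply slope: d = 5, Demand slope: b = 4
Buyer's price increase = d * tax / (b + d)
= 5 * 10 / (4 + 5)
= 50 / 9 = 50/9

50/9


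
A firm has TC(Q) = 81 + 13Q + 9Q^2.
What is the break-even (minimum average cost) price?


AC(Q) = 81/Q + 13 + 9Q
To minimize: dAC/dQ = -81/Q^2 + 9 = 0
Q^2 = 81/9 = 9
Q* = 3
Min AC = 81/3 + 13 + 9*3
Min AC = 27 + 13 + 27 = 67

67


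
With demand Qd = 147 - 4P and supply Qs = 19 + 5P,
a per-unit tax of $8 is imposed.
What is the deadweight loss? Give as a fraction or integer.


Pre-tax equilibrium quantity: Q* = 811/9
Post-tax equilibrium quantity: Q_tax = 217/3
Reduction in quantity: Q* - Q_tax = 160/9
DWL = (1/2) * tax * (Q* - Q_tax)
DWL = (1/2) * 8 * 160/9 = 640/9

640/9


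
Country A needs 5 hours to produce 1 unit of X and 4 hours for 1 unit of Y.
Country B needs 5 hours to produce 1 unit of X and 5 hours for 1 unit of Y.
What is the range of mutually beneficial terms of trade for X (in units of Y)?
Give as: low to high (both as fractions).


Opportunity cost of X for Country A = hours_X / hours_Y = 5/4 = 5/4 units of Y
Opportunity cost of X for Country B = hours_X / hours_Y = 5/5 = 1 units of Y
Terms of trade must be between the two opportunity costs.
Range: 1 to 5/4

1 to 5/4


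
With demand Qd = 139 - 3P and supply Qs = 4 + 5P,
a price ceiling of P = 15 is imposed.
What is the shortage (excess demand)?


At P = 15:
Qd = 139 - 3*15 = 94
Qs = 4 + 5*15 = 79
Shortage = Qd - Qs = 94 - 79 = 15

15


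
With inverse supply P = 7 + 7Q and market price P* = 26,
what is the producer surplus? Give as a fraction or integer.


Minimum supply price (at Q=0): P_min = 7
Quantity supplied at P* = 26:
Q* = (26 - 7)/7 = 19/7
PS = (1/2) * Q* * (P* - P_min)
PS = (1/2) * 19/7 * (26 - 7)
PS = (1/2) * 19/7 * 19 = 361/14

361/14


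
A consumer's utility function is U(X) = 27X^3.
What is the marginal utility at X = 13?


MU = dU/dX = 27*3*X^(3-1)
MU = 81*X^2
At X = 13:
MU = 81 * 13^2
MU = 81 * 169 = 13689

13689


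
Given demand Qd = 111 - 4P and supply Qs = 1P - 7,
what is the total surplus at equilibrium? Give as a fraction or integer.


Find equilibrium: 111 - 4P = 1P - 7
111 + 7 = 5P
P* = 118/5 = 118/5
Q* = 1*118/5 - 7 = 83/5
Inverse demand: P = 111/4 - Q/4, so P_max = 111/4
Inverse supply: P = 7 + Q/1, so P_min = 7
CS = (1/2) * 83/5 * (111/4 - 118/5) = 6889/200
PS = (1/2) * 83/5 * (118/5 - 7) = 6889/50
TS = CS + PS = 6889/200 + 6889/50 = 6889/40

6889/40
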